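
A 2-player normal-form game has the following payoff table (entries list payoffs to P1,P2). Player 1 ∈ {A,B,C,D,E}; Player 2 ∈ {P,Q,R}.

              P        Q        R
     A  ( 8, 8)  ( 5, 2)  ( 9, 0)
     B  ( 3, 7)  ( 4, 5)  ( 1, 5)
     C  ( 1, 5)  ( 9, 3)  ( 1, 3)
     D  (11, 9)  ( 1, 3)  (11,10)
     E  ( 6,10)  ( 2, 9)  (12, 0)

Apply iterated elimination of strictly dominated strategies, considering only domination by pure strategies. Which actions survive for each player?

IESDS → P1:{D,E} P2:{P,R}

P1 drop B (A beats it: P:8>3 Q:5>4 R:9>1)
P2 drop Q (P beats it: A:8>2 C:5>3 D:9>3 E:10>9)
P1 drop A (D beats it: P:11>8 R:11>9)
P1 drop C (D beats it: P:11>1 R:11>1)
P1→{D,E} P2→{P,R}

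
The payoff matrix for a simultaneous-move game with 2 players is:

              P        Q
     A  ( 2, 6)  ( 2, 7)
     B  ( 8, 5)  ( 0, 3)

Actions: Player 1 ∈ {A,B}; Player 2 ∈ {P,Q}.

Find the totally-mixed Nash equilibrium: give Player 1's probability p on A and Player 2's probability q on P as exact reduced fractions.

p=2/3, q=1/4

P1 indiff ⇒ q·2+(1-q)·2 = q·8+(1-q)·0 ⇒ q(-6) = (1-q)(-2) ⇒ q = 1/4
P2 indiff ⇒ p·6+(1-p)·5 = p·7+(1-p)·3 ⇒ p(-1) = (1-p)(-2) ⇒ p = 2/3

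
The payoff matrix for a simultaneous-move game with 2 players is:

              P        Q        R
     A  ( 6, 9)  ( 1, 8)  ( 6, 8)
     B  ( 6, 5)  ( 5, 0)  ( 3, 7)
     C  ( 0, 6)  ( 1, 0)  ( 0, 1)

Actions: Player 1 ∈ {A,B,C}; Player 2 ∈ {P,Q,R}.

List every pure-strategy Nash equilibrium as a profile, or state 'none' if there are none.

PSNE = {(A,P)}

(A,P): NE
(A,Q): not NE [P1→B gives 5>1; P2→P gives 9>8]
(A,R): not NE [P2→P gives 9>8]
(B,P): not NE [P2→R gives 7>5]
(B,Q): not NE [P2→R gives 7>0]
(B,R): not NE [P1→A gives 6>3]
(C,P): not NE [P1→B gives 6>0]
(C,Q): not NE [P1→B gives 5>1; P2→P gives 6>0]
(C,R): not NE [P1→A gives 6>0; P2→P gives 6>1]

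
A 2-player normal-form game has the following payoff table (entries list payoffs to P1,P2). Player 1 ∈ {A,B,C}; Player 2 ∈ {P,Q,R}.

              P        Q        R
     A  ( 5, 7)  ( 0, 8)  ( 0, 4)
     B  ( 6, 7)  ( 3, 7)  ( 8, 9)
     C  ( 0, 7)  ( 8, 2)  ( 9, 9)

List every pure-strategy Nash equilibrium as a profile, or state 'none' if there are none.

(A,P): not NE [P1→B gives 6>5; P2→Q gives 8>7]
(A,Q): not NE [P1→C gives 8>0]
(A,R): not NE [P1→C gives 9>0; P2→Q gives 8>4]
(B,P): not NE [P2→R gives 9>7]
(B,Q): not NE [P1→C gives 8>3; P2→R gives 9>7]
(B,R): not NE [P1→C gives 9>8]
(C,P): not NE [P1→B gives 6>0; P2→R gives 9>7]
(C,Q): not NE [P2→R gives 9>2]
(C,R): NE

PSNE = {(C,R)}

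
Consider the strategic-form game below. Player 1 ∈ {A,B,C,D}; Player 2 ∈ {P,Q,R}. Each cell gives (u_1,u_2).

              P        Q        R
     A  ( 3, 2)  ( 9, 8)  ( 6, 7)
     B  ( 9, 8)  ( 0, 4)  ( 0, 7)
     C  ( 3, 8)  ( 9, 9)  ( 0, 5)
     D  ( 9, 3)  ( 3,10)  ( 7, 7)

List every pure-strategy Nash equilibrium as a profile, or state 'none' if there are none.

(A,P): not NE [P1→D gives 9>3; P2→Q gives 8>2]
(A,Q): NE
(A,R): not NE [P1→D gives 7>6; P2→Q gives 8>7]
(B,P): NE
(B,Q): not NE [P1→C gives 9>0; P2→P gives 8>4]
(B,R): not NE [P1→D gives 7>0; P2→P gives 8>7]
(C,P): not NE [P1→D gives 9>3; P2→Q gives 9>8]
(C,Q): NE
(C,R): not NE [P1→D gives 7>0; P2→Q gives 9>5]
(D,P): not NE [P2→Q gives 10>3]
(D,Q): not NE [P1→C gives 9>3]
(D,R): not NE [P2→Q gives 10>7]

PSNE = {(A,Q), (B,P), (C,Q)}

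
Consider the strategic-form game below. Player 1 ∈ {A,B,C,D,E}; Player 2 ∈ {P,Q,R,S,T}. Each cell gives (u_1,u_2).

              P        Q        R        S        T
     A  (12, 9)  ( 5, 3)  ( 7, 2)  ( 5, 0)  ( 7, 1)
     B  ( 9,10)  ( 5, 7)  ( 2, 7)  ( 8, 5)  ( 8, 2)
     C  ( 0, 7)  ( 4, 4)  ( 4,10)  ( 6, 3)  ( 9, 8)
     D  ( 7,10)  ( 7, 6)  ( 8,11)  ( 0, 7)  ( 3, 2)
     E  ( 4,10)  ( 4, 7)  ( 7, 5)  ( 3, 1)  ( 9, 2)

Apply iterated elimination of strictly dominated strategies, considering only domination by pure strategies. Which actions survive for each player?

Survivors P1:{A,D} P2:{P,R}

P2 drop Q (P beats it: A:9>3 B:10>7 C:7>4 D:10>6 E:10>7)
P2 drop S (P beats it: A:9>0 B:10>5 C:7>3 D:10>7 E:10>1)
P2 drop T (R beats it: A:2>1 B:7>2 C:10>8 D:11>2 E:5>2)
P1 drop B (A beats it: P:12>9 R:7>2)
P1 drop C (A beats it: P:12>0 R:7>4)
P1 drop E (D beats it: P:7>4 R:8>7)
P1→{A,D} P2→{P,R}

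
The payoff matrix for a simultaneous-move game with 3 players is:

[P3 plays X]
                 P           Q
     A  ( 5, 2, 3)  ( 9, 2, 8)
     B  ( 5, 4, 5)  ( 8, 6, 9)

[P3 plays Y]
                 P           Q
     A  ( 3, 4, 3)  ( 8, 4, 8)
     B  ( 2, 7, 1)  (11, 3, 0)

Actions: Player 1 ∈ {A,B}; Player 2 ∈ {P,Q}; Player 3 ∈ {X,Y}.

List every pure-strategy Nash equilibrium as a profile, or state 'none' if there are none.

(A,P,X): NE
(A,P,Y): NE
(A,Q,X): NE
(A,Q,Y): not NE [P1→B gives 11>8]
(B,P,X): not NE [P2→Q gives 6>4]
(B,P,Y): not NE [P1→A gives 3>2; P3→X gives 5>1]
(B,Q,X): not NE [P1→A gives 9>8]
(B,Q,Y): not NE [P2→P gives 7>3; P3→X gives 9>0]

NE set: (A,P,X), (A,P,Y), (A,Q,X)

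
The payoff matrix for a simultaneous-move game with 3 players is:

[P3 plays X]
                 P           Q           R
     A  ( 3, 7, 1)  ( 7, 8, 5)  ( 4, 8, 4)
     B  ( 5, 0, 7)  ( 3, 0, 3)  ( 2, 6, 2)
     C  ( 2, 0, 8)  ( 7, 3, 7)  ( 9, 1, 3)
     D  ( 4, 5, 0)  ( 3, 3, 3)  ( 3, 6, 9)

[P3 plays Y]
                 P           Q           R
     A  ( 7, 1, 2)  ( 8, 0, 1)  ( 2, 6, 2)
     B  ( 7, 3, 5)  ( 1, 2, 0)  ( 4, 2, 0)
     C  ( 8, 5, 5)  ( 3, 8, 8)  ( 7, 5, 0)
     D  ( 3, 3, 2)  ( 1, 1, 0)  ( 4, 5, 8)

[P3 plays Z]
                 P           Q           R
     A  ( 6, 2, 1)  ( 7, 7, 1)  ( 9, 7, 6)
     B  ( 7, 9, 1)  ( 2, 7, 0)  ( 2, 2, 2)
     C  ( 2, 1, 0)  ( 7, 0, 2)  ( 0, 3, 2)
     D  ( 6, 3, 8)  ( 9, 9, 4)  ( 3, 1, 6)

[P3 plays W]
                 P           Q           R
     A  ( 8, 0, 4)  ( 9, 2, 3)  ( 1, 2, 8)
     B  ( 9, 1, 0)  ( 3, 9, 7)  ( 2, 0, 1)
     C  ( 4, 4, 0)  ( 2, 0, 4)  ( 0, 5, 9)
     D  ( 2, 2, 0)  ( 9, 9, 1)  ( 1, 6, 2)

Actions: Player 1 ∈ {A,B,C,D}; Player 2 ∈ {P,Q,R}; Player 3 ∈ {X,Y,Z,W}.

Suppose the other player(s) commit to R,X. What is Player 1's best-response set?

argmax u_1 = {C}

u_1(A vs R,X) = 4
u_1(B vs R,X) = 2
u_1(C vs R,X) = 9
u_1(D vs R,X) = 3
max payoff 9 at {C}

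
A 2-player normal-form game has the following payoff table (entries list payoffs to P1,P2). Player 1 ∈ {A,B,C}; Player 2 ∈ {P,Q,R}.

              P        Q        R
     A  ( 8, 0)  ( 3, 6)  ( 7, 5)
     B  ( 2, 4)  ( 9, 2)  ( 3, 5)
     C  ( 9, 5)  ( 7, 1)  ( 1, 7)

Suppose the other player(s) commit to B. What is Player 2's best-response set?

u_2(P vs B) = 4
u_2(Q vs B) = 2
u_2(R vs B) = 5
max payoff 5 at {R}

argmax u_2 = {R}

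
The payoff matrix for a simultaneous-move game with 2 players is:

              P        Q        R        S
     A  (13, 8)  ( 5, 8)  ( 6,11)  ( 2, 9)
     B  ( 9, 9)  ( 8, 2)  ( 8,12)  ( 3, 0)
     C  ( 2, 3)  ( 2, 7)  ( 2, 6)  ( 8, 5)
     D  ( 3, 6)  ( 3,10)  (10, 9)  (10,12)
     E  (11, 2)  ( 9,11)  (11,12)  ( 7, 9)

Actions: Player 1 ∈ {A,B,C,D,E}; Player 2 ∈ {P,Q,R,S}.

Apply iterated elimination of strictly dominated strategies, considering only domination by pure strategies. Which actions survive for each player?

P1 drop B (E beats it: P:11>9 Q:9>8 R:11>8 S:7>3)
P1 drop C (D beats it: P:3>2 Q:3>2 R:10>2 S:10>8)
P2 drop P (R beats it: A:11>8 D:9>6 E:12>2)
P1 drop A (E beats it: Q:9>5 R:11>6 S:7>2)
P1→{D,E} P2→{Q,R,S}

Survivors P1:{D,E} P2:{Q,R,S}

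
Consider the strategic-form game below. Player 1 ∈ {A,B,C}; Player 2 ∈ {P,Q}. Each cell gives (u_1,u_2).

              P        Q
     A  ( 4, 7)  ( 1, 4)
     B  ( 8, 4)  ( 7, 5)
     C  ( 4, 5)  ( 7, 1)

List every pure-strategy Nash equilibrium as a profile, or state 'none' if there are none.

Nash profiles: (B,Q)

(A,P): not NE [P1→B gives 8>4]
(A,Q): not NE [P1→C gives 7>1; P2→P gives 7>4]
(B,P): not NE [P2→Q gives 5>4]
(B,Q): NE
(C,P): not NE [P1→B gives 8>4]
(C,Q): not NE [P2→P gives 5>1]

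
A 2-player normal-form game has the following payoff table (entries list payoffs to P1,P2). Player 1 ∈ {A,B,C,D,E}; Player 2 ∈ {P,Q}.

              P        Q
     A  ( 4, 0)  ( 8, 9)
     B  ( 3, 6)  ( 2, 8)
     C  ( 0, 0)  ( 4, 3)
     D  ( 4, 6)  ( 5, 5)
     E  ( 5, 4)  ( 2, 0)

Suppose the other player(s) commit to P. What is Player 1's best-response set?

BR_1 = {E}

u_1(A vs P) = 4
u_1(B vs P) = 3
u_1(C vs P) = 0
u_1(D vs P) = 4
u_1(E vs P) = 5
max payoff 5 at {E}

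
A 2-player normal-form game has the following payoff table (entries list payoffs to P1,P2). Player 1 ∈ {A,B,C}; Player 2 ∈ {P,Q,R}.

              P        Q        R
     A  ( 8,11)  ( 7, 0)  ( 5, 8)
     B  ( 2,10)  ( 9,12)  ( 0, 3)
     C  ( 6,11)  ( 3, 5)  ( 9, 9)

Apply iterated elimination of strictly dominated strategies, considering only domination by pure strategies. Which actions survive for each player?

IESDS → P1:{A,B} P2:{P,Q}

P2 drop R (P beats it: A:11>8 B:10>3 C:11>9)
P1 drop C (A beats it: P:8>6 Q:7>3)
P1→{A,B} P2→{P,Q}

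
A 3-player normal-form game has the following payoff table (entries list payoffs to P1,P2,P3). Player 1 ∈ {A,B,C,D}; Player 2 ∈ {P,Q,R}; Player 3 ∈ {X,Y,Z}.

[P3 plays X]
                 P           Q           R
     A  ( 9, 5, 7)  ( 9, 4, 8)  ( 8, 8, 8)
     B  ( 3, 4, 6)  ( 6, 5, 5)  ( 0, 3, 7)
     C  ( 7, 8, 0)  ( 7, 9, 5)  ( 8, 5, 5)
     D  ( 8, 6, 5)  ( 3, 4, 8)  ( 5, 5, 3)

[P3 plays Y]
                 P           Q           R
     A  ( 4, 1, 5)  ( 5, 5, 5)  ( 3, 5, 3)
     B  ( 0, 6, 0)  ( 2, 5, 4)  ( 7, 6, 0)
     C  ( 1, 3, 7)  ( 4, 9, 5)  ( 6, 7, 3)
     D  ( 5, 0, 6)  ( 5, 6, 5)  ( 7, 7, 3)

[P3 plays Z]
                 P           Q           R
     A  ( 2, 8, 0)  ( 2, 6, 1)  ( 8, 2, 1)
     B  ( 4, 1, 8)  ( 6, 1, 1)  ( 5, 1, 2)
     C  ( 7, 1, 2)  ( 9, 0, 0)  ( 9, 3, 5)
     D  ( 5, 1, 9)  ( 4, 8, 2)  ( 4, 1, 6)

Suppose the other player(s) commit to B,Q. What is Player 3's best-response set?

P3 best: {X}

u_3(X vs B,Q) = 5
u_3(Y vs B,Q) = 4
u_3(Z vs B,Q) = 1
max payoff 5 at {X}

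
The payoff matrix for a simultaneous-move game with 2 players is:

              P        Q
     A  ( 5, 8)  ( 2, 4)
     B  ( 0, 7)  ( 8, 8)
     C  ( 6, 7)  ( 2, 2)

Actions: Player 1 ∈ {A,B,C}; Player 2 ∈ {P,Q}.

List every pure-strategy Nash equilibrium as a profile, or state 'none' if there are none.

(A,P): not NE [P1→C gives 6>5]
(A,Q): not NE [P1→B gives 8>2; P2→P gives 8>4]
(B,P): not NE [P1→C gives 6>0; P2→Q gives 8>7]
(B,Q): NE
(C,P): NE
(C,Q): not NE [P1→B gives 8>2; P2→P gives 7>2]

NE set: (B,Q), (C,P)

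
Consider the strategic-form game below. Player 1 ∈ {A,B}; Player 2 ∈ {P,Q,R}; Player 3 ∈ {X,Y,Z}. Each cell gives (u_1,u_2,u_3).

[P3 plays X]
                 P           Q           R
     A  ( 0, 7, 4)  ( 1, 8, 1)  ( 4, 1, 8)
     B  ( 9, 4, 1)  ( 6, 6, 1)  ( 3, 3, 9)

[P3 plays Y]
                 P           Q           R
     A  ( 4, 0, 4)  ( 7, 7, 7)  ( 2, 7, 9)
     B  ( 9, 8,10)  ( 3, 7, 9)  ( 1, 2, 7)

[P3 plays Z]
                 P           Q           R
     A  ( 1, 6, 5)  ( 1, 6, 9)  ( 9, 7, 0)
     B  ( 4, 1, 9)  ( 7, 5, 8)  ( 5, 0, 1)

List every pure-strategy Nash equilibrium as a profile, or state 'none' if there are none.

(A,P,X): not NE [P1→B gives 9>0; P2→Q gives 8>7; P3→Z gives 5>4]
(A,P,Y): not NE [P1→B gives 9>4; P2→R gives 7>0; P3→Z gives 5>4]
(A,P,Z): not NE [P1→B gives 4>1; P2→R gives 7>6]
(A,Q,X): not NE [P1→B gives 6>1; P3→Z gives 9>1]
(A,Q,Y): not NE [P3→Z gives 9>7]
(A,Q,Z): not NE [P1→B gives 7>1; P2→R gives 7>6]
(A,R,X): not NE [P2→Q gives 8>1; P3→Y gives 9>8]
(A,R,Y): NE
(A,R,Z): not NE [P3→Y gives 9>0]
(B,P,X): not NE [P2→Q gives 6>4; P3→Y gives 10>1]
(B,P,Y): NE
(B,P,Z): not NE [P2→Q gives 5>1; P3→Y gives 10>9]
(B,Q,X): not NE [P3→Y gives 9>1]
(B,Q,Y): not NE [P1→A gives 7>3; P2→P gives 8>7]
(B,Q,Z): not NE [P3→Y gives 9>8]
(B,R,X): not NE [P1→A gives 4>3; P2→Q gives 6>3]
(B,R,Y): not NE [P1→A gives 2>1; P2→P gives 8>2; P3→X gives 9>7]
(B,R,Z): not NE [P1→A gives 9>5; P2→Q gives 5>0; P3→X gives 9>1]

NE set: (A,R,Y), (B,P,Y)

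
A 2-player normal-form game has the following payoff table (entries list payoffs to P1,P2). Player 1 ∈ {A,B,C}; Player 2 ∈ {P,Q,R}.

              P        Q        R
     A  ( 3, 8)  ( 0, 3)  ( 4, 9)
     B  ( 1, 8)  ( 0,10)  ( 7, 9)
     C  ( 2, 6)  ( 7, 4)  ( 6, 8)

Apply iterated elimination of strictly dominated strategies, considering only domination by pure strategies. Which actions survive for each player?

P2 drop P (R beats it: A:9>8 B:9>8 C:8>6)
P1 drop A (C beats it: Q:7>0 R:6>4)
P1→{B,C} P2→{Q,R}

Survivors P1:{B,C} P2:{Q,R}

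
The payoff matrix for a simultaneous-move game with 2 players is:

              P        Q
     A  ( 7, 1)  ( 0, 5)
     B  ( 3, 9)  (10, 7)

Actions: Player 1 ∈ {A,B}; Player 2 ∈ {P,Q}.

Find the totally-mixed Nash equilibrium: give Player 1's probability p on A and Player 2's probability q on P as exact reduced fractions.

P1 indiff ⇒ q·7+(1-q)·0 = q·3+(1-q)·10 ⇒ q(4) = (1-q)(10) ⇒ q = 5/7
P2 indiff ⇒ p·1+(1-p)·9 = p·5+(1-p)·7 ⇒ p(-4) = (1-p)(-2) ⇒ p = 1/3

p=1/3, q=5/7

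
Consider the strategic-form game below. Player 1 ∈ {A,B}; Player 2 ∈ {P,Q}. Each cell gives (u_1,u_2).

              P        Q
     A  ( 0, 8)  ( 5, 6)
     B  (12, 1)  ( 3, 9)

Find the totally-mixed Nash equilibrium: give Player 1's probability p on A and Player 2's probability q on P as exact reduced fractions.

P1 indiff ⇒ q·0+(1-q)·5 = q·12+(1-q)·3 ⇒ q(-12) = (1-q)(-2) ⇒ q = 1/7
P2 indiff ⇒ p·8+(1-p)·1 = p·6+(1-p)·9 ⇒ p(2) = (1-p)(8) ⇒ p = 4/5

(p,q) = (4/5, 1/7)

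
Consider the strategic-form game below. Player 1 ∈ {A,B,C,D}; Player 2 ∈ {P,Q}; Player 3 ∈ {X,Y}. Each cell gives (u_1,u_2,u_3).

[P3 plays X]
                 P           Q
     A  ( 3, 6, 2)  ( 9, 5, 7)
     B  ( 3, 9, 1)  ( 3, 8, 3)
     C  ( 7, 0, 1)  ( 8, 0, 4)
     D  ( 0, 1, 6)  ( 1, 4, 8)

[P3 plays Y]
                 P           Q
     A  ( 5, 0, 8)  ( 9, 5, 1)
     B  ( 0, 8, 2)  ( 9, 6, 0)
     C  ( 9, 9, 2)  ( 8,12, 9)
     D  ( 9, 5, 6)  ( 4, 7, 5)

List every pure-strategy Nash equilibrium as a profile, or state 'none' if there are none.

No pure NE.

(A,P,X): not NE [P1→C gives 7>3; P3→Y gives 8>2]
(A,P,Y): not NE [P1→D gives 9>5; P2→Q gives 5>0]
(A,Q,X): not NE [P2→P gives 6>5]
(A,Q,Y): not NE [P3→X gives 7>1]
(B,P,X): not NE [P1→C gives 7>3; P3→Y gives 2>1]
(B,P,Y): not NE [P1→D gives 9>0]
(B,Q,X): not NE [P1→A gives 9>3; P2→P gives 9>8]
(B,Q,Y): not NE [P2→P gives 8>6; P3→X gives 3>0]
(C,P,X): not NE [P3→Y gives 2>1]
(C,P,Y): not NE [P2→Q gives 12>9]
(C,Q,X): not NE [P1→A gives 9>8; P3→Y gives 9>4]
(C,Q,Y): not NE [P1→B gives 9>8]
(D,P,X): not NE [P1→C gives 7>0; P2→Q gives 4>1]
(D,P,Y): not NE [P2→Q gives 7>5]
(D,Q,X): not NE [P1→A gives 9>1]
(D,Q,Y): not NE [P1→B gives 9>4; P3→X gives 8>5]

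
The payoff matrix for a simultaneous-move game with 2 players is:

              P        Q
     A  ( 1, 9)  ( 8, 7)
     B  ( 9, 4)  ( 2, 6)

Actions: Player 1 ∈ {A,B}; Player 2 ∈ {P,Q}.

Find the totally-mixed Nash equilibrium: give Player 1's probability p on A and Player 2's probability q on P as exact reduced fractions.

P1 indiff ⇒ q·1+(1-q)·8 = q·9+(1-q)·2 ⇒ q(-8) = (1-q)(-6) ⇒ q = 3/7
P2 indiff ⇒ p·9+(1-p)·4 = p·7+(1-p)·6 ⇒ p(2) = (1-p)(2) ⇒ p = 1/2

p=1/2, q=3/7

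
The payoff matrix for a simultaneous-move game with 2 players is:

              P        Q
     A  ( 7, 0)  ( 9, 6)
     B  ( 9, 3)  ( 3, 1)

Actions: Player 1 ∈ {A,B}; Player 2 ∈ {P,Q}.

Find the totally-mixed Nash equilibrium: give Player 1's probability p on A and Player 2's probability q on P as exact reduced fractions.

P1 indiff ⇒ q·7+(1-q)·9 = q·9+(1-q)·3 ⇒ q(-2) = (1-q)(-6) ⇒ q = 3/4
P2 indiff ⇒ p·0+(1-p)·3 = p·6+(1-p)·1 ⇒ p(-6) = (1-p)(-2) ⇒ p = 1/4

p=1/4, q=3/4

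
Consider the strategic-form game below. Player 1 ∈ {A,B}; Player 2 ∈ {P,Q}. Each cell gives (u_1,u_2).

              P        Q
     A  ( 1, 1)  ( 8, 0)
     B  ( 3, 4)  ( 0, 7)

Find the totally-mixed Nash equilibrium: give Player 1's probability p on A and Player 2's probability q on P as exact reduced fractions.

P1 indiff ⇒ q·1+(1-q)·8 = q·3+(1-q)·0 ⇒ q(-2) = (1-q)(-8) ⇒ q = 4/5
P2 indiff ⇒ p·1+(1-p)·4 = p·0+(1-p)·7 ⇒ p(1) = (1-p)(3) ⇒ p = 3/4

(p,q) = (3/4, 4/5)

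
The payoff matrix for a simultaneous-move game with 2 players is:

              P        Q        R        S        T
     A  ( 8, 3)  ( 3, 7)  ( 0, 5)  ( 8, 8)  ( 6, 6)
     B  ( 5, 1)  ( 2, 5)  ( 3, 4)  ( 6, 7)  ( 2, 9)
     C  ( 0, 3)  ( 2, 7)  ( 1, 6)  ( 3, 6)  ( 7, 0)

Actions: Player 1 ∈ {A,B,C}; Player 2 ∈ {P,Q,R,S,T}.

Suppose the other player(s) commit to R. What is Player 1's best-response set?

u_1(A vs R) = 0
u_1(B vs R) = 3
u_1(C vs R) = 1
max payoff 3 at {B}

BR_1 = {B}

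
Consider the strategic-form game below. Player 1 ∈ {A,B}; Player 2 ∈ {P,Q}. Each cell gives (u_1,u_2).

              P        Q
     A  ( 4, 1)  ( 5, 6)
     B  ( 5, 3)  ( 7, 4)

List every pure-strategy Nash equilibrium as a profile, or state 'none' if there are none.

(A,P): not NE [P1→B gives 5>4; P2→Q gives 6>1]
(A,Q): not NE [P1→B gives 7>5]
(B,P): not NE [P2→Q gives 4>3]
(B,Q): NE

PSNE = {(B,Q)}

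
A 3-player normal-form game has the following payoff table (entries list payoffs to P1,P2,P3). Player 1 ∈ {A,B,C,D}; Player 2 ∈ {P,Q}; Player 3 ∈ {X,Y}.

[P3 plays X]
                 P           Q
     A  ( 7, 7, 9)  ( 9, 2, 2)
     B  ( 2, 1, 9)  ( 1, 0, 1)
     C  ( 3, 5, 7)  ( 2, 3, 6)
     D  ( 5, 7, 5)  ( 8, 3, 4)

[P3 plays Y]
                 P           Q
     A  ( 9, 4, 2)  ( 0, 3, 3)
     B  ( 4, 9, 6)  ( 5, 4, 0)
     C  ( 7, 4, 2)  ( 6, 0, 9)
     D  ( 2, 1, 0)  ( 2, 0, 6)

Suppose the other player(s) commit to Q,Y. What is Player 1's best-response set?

u_1(A vs Q,Y) = 0
u_1(B vs Q,Y) = 5
u_1(C vs Q,Y) = 6
u_1(D vs Q,Y) = 2
max payoff 6 at {C}

argmax u_1 = {C}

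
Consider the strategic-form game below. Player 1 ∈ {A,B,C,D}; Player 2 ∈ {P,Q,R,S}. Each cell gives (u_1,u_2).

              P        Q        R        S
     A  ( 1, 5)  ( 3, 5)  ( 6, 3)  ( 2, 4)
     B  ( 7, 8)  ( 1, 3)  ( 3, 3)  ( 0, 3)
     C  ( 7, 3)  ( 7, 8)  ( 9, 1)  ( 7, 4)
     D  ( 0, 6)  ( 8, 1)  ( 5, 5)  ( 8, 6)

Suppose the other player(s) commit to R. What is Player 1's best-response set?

P1 best: {C}

u_1(A vs R) = 6
u_1(B vs R) = 3
u_1(C vs R) = 9
u_1(D vs R) = 5
max payoff 9 at {C}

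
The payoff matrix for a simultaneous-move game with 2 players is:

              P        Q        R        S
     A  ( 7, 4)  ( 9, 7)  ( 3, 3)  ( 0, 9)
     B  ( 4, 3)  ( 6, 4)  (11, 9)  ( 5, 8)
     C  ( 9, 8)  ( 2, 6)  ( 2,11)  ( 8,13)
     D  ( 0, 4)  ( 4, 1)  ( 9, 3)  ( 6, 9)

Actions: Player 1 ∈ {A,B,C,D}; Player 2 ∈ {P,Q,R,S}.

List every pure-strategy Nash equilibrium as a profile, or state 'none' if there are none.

Nash profiles: (B,R), (C,S)

(A,P): not NE [P1→C gives 9>7; P2→S gives 9>4]
(A,Q): not NE [P2→S gives 9>7]
(A,R): not NE [P1→B gives 11>3; P2→S gives 9>3]
(A,S): not NE [P1→C gives 8>0]
(B,P): not NE [P1→C gives 9>4; P2→R gives 9>3]
(B,Q): not NE [P1→A gives 9>6; P2→R gives 9>4]
(B,R): NE
(B,S): not NE [P1→C gives 8>5; P2→R gives 9>8]
(C,P): not NE [P2→S gives 13>8]
(C,Q): not NE [P1→A gives 9>2; P2→S gives 13>6]
(C,R): not NE [P1→B gives 11>2; P2→S gives 13>11]
(C,S): NE
(D,P): not NE [P1→C gives 9>0; P2→S gives 9>4]
(D,Q): not NE [P1→A gives 9>4; P2→S gives 9>1]
(D,R): not NE [P1→B gives 11>9; P2→S gives 9>3]
(D,S): not NE [P1→C gives 8>6]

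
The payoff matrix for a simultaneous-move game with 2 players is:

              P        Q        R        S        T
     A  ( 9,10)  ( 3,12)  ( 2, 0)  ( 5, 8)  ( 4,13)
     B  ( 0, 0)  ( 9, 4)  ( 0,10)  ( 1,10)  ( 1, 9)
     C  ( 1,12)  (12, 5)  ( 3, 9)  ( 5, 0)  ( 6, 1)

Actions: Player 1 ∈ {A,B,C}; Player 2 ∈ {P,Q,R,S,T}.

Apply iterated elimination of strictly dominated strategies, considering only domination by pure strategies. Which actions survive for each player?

P1 drop B (C beats it: P:1>0 Q:12>9 R:3>0 S:5>1 T:6>1)
P2 drop R (P beats it: A:10>0 C:12>9)
P2 drop S (P beats it: A:10>8 C:12>0)
P1→{A,C} P2→{P,Q,T}

Survivors P1:{A,C} P2:{P,Q,T}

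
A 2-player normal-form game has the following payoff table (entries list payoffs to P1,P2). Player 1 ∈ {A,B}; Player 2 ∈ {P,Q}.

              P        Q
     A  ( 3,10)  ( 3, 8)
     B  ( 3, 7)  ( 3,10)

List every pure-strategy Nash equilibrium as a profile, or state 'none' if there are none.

(A,P): NE
(A,Q): not NE [P2→P gives 10>8]
(B,P): not NE [P2→Q gives 10>7]
(B,Q): NE

Nash profiles: (A,P), (B,Q)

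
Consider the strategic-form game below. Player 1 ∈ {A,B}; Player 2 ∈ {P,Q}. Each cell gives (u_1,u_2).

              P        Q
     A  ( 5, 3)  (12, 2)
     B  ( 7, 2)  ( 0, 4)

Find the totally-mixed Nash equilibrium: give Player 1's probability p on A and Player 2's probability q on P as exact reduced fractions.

p=2/3, q=6/7

P1 indiff ⇒ q·5+(1-q)·12 = q·7+(1-q)·0 ⇒ q(-2) = (1-q)(-12) ⇒ q = 6/7
P2 indiff ⇒ p·3+(1-p)·2 = p·2+(1-p)·4 ⇒ p(1) = (1-p)(2) ⇒ p = 2/3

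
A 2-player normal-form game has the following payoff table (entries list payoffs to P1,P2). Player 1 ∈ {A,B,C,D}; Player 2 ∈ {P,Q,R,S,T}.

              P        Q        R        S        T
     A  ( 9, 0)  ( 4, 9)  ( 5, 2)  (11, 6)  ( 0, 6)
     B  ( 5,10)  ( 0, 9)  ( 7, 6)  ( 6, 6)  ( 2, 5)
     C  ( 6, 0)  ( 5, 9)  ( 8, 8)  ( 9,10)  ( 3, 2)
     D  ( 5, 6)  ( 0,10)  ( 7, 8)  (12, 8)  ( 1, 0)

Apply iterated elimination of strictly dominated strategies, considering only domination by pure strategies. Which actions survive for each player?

P1 drop B (C beats it: P:6>5 Q:5>0 R:8>7 S:9>6 T:3>2)
P2 drop P (Q beats it: A:9>0 C:9>0 D:10>6)
P2 drop R (Q beats it: A:9>2 C:9>8 D:10>8)
P2 drop T (Q beats it: A:9>6 C:9>2 D:10>0)
P1→{A,C,D} P2→{Q,S}

IESDS → P1:{A,C,D} P2:{Q,S}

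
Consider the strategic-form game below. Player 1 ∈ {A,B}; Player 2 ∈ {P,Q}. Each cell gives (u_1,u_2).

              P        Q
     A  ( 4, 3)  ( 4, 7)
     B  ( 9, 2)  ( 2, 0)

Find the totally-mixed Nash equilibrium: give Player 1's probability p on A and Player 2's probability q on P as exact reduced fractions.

(p,q) = (1/3, 2/7)

P1 indiff ⇒ q·4+(1-q)·4 = q·9+(1-q)·2 ⇒ q(-5) = (1-q)(-2) ⇒ q = 2/7
P2 indiff ⇒ p·3+(1-p)·2 = p·7+(1-p)·0 ⇒ p(-4) = (1-p)(-2) ⇒ p = 1/3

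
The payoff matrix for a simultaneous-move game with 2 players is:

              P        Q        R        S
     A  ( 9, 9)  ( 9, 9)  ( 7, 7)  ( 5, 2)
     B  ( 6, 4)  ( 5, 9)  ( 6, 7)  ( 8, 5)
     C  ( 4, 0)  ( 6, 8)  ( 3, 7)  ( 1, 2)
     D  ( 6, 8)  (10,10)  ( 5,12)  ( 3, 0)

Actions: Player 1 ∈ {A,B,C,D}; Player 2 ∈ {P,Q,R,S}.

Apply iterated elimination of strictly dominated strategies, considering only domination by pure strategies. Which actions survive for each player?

IESDS → P1:{A,D} P2:{P,Q,R}

P1 drop C (A beats it: P:9>4 Q:9>6 R:7>3 S:5>1)
P2 drop S (Q beats it: A:9>2 B:9>5 D:10>0)
P1 drop B (A beats it: P:9>6 Q:9>5 R:7>6)
P1→{A,D} P2→{P,Q,R}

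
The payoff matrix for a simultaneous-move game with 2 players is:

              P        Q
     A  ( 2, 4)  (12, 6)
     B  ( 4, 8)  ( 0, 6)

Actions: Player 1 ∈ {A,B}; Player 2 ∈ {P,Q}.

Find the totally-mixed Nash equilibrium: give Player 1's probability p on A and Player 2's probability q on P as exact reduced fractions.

(p,q) = (1/2, 6/7)

P1 indiff ⇒ q·2+(1-q)·12 = q·4+(1-q)·0 ⇒ q(-2) = (1-q)(-12) ⇒ q = 6/7
P2 indiff ⇒ p·4+(1-p)·8 = p·6+(1-p)·6 ⇒ p(-2) = (1-p)(-2) ⇒ p = 1/2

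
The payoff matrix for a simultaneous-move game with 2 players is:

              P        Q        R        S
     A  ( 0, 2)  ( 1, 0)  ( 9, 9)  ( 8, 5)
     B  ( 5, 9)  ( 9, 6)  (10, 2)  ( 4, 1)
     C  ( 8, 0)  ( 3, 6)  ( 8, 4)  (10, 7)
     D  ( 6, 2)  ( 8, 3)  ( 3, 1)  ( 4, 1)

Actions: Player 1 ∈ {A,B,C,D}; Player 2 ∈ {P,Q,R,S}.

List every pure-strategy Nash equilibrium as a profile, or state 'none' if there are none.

Nash profiles: (C,S)

(A,P): not NE [P1→C gives 8>0; P2→R gives 9>2]
(A,Q): not NE [P1→B gives 9>1; P2→R gives 9>0]
(A,R): not NE [P1→B gives 10>9]
(A,S): not NE [P1→C gives 10>8; P2→R gives 9>5]
(B,P): not NE [P1→C gives 8>5]
(B,Q): not NE [P2→P gives 9>6]
(B,R): not NE [P2→P gives 9>2]
(B,S): not NE [P1→C gives 10>4; P2→P gives 9>1]
(C,P): not NE [P2→S gives 7>0]
(C,Q): not NE [P1→B gives 9>3; P2→S gives 7>6]
(C,R): not NE [P1→B gives 10>8; P2→S gives 7>4]
(C,S): NE
(D,P): not NE [P1→C gives 8>6; P2→Q gives 3>2]
(D,Q): not NE [P1→B gives 9>8]
(D,R): not NE [P1→B gives 10>3; P2→Q gives 3>1]
(D,S): not NE [P1→C gives 10>4; P2→Q gives 3>1]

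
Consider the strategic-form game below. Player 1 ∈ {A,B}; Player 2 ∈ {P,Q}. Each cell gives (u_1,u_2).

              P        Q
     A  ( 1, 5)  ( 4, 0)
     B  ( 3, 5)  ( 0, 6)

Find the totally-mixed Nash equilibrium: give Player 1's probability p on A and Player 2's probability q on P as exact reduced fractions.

P1 mixes 1/6 on A; P2 mixes 2/3 on P

P1 indiff ⇒ q·1+(1-q)·4 = q·3+(1-q)·0 ⇒ q(-2) = (1-q)(-4) ⇒ q = 2/3
P2 indiff ⇒ p·5+(1-p)·5 = p·0+(1-p)·6 ⇒ p(5) = (1-p)(1) ⇒ p = 1/6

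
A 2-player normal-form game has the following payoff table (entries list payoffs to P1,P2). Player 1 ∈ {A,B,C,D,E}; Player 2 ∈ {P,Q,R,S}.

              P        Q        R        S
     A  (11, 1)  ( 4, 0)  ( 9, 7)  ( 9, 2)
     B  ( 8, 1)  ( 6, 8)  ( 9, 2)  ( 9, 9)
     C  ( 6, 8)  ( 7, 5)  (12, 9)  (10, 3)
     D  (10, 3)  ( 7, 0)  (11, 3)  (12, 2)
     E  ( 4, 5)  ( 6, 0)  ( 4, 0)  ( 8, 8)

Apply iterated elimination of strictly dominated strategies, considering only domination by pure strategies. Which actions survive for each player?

Survivors P1:{A,C,D} P2:{P,R}

P1 drop B (D beats it: P:10>8 Q:7>6 R:11>9 S:12>9)
P1 drop E (C beats it: P:6>4 Q:7>6 R:12>4 S:10>8)
P2 drop Q (P beats it: A:1>0 C:8>5 D:3>0)
P2 drop S (R beats it: A:7>2 C:9>3 D:3>2)
P1→{A,C,D} P2→{P,R}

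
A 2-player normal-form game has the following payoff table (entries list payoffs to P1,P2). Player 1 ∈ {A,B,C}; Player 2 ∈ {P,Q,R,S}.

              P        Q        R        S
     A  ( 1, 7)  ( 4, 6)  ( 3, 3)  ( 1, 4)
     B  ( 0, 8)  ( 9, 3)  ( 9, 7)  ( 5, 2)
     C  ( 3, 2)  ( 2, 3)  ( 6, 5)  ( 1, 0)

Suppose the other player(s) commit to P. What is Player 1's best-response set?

BR_1 = {C}

u_1(A vs P) = 1
u_1(B vs P) = 0
u_1(C vs P) = 3
max payoff 3 at {C}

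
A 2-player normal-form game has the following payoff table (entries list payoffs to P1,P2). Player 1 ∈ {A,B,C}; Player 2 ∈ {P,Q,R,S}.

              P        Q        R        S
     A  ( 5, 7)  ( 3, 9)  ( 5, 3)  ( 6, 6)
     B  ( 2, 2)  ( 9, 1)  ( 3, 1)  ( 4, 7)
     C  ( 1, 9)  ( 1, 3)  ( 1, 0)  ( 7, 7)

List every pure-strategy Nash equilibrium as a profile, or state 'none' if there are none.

Equilibria: none

(A,P): not NE [P2→Q gives 9>7]
(A,Q): not NE [P1→B gives 9>3]
(A,R): not NE [P2→Q gives 9>3]
(A,S): not NE [P1→C gives 7>6; P2→Q gives 9>6]
(B,P): not NE [P1→A gives 5>2; P2→S gives 7>2]
(B,Q): not NE [P2→S gives 7>1]
(B,R): not NE [P1→A gives 5>3; P2→S gives 7>1]
(B,S): not NE [P1→C gives 7>4]
(C,P): not NE [P1→A gives 5>1]
(C,Q): not NE [P1→B gives 9>1; P2→P gives 9>3]
(C,R): not NE [P1→A gives 5>1; P2→P gives 9>0]
(C,S): not NE [P2→P gives 9>7]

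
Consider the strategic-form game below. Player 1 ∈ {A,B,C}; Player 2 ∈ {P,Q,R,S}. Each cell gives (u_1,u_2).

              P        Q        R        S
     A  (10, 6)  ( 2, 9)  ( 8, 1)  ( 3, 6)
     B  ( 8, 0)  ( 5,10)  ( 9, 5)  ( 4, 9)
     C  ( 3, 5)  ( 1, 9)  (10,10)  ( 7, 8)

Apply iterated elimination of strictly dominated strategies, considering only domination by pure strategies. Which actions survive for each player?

P2 drop P (Q beats it: A:9>6 B:10>0 C:9>5)
P1 drop A (B beats it: Q:5>2 R:9>8 S:4>3)
P2 drop S (Q beats it: B:10>9 C:9>8)
P1→{B,C} P2→{Q,R}

Remaining: P1:{B,C} P2:{Q,R}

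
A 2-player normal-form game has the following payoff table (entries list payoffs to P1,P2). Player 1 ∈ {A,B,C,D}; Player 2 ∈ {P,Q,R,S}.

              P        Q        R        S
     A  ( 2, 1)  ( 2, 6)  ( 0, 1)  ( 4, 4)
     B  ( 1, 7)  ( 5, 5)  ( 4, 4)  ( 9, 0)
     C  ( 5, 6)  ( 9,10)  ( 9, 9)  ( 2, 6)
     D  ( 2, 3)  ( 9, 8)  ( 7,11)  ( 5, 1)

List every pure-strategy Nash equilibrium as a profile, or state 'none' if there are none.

Nash profiles: (C,Q)

(A,P): not NE [P1→C gives 5>2; P2→Q gives 6>1]
(A,Q): not NE [P1→D gives 9>2]
(A,R): not NE [P1→C gives 9>0; P2→Q gives 6>1]
(A,S): not NE [P1→B gives 9>4; P2→Q gives 6>4]
(B,P): not NE [P1→C gives 5>1]
(B,Q): not NE [P1→D gives 9>5; P2→P gives 7>5]
(B,R): not NE [P1→C gives 9>4; P2→P gives 7>4]
(B,S): not NE [P2→P gives 7>0]
(C,P): not NE [P2→Q gives 10>6]
(C,Q): NE
(C,R): not NE [P2→Q gives 10>9]
(C,S): not NE [P1→B gives 9>2; P2→Q gives 10>6]
(D,P): not NE [P1→C gives 5>2; P2→R gives 11>3]
(D,Q): not NE [P2→R gives 11>8]
(D,R): not NE [P1→C gives 9>7]
(D,S): not NE [P1→B gives 9>5; P2→R gives 11>1]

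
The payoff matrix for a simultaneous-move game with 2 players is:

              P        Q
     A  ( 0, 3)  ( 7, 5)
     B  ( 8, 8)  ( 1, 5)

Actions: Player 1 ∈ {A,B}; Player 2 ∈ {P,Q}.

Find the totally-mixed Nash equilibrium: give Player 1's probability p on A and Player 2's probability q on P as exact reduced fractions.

P1 mixes 3/5 on A; P2 mixes 3/7 on P

P1 indiff ⇒ q·0+(1-q)·7 = q·8+(1-q)·1 ⇒ q(-8) = (1-q)(-6) ⇒ q = 3/7
P2 indiff ⇒ p·3+(1-p)·8 = p·5+(1-p)·5 ⇒ p(-2) = (1-p)(-3) ⇒ p = 3/5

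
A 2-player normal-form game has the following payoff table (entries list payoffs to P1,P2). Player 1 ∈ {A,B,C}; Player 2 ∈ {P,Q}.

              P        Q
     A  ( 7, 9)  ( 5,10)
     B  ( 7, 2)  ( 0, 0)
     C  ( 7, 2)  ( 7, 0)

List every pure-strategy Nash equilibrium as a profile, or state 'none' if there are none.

NE set: (B,P), (C,P)

(A,P): not NE [P2→Q gives 10>9]
(A,Q): not NE [P1→C gives 7>5]
(B,P): NE
(B,Q): not NE [P1→C gives 7>0; P2→P gives 2>0]
(C,P): NE
(C,Q): not NE [P2→P gives 2>0]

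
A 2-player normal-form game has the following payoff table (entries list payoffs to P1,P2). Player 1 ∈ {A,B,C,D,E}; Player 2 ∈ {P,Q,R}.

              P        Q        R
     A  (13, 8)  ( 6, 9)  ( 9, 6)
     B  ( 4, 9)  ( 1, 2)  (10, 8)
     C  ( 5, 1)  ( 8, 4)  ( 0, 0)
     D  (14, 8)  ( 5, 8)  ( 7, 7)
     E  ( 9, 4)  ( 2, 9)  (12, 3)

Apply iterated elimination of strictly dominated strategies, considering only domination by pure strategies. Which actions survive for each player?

P1 drop B (E beats it: P:9>4 Q:2>1 R:12>10)
P2 drop R (P beats it: A:8>6 C:1>0 D:8>7 E:4>3)
P1 drop E (A beats it: P:13>9 Q:6>2)
P1→{A,C,D} P2→{P,Q}

Survivors P1:{A,C,D} P2:{P,Q}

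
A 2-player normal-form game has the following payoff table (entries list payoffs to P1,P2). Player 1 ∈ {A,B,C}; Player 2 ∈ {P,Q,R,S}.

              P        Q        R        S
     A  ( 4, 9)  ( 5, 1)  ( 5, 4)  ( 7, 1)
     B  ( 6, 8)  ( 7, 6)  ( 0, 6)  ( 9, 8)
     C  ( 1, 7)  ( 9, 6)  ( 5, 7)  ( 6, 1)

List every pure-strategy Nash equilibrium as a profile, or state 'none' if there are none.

(A,P): not NE [P1→B gives 6>4]
(A,Q): not NE [P1→C gives 9>5; P2→P gives 9>1]
(A,R): not NE [P2→P gives 9>4]
(A,S): not NE [P1→B gives 9>7; P2→P gives 9>1]
(B,P): NE
(B,Q): not NE [P1→C gives 9>7; P2→S gives 8>6]
(B,R): not NE [P1→C gives 5>0; P2→S gives 8>6]
(B,S): NE
(C,P): not NE [P1→B gives 6>1]
(C,Q): not NE [P2→R gives 7>6]
(C,R): NE
(C,S): not NE [P1→B gives 9>6; P2→R gives 7>1]

Nash profiles: (B,P), (B,S), (C,R)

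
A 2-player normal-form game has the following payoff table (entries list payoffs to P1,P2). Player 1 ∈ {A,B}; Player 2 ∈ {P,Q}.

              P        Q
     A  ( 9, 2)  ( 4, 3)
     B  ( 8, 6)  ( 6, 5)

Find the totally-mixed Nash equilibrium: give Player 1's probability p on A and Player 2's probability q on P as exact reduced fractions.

p=1/2, q=2/3

P1 indiff ⇒ q·9+(1-q)·4 = q·8+(1-q)·6 ⇒ q(1) = (1-q)(2) ⇒ q = 2/3
P2 indiff ⇒ p·2+(1-p)·6 = p·3+(1-p)·5 ⇒ p(-1) = (1-p)(-1) ⇒ p = 1/2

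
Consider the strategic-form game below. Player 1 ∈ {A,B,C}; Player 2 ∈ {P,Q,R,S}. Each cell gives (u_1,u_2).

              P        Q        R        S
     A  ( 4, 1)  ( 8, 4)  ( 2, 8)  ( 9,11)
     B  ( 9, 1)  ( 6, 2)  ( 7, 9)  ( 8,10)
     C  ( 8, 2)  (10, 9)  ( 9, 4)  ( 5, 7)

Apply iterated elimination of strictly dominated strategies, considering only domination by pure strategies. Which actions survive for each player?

P2 drop P (Q beats it: A:4>1 B:2>1 C:9>2)
P2 drop R (S beats it: A:11>8 B:10>9 C:7>4)
P1 drop B (A beats it: Q:8>6 S:9>8)
P1→{A,C} P2→{Q,S}

Remaining: P1:{A,C} P2:{Q,S}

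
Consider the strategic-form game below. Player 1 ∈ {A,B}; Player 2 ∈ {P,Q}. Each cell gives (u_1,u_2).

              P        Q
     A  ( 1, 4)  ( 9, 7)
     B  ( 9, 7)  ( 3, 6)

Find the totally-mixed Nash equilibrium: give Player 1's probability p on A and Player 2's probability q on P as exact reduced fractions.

P1 indiff ⇒ q·1+(1-q)·9 = q·9+(1-q)·3 ⇒ q(-8) = (1-q)(-6) ⇒ q = 3/7
P2 indiff ⇒ p·4+(1-p)·7 = p·7+(1-p)·6 ⇒ p(-3) = (1-p)(-1) ⇒ p = 1/4

P1 mixes 1/4 on A; P2 mixes 3/7 on P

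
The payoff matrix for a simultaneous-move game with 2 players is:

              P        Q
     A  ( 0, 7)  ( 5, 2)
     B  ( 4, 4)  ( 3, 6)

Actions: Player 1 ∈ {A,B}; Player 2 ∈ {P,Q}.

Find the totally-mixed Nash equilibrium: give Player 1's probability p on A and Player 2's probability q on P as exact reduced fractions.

P1 mixes 2/7 on A; P2 mixes 1/3 on P

P1 indiff ⇒ q·0+(1-q)·5 = q·4+(1-q)·3 ⇒ q(-4) = (1-q)(-2) ⇒ q = 1/3
P2 indiff ⇒ p·7+(1-p)·4 = p·2+(1-p)·6 ⇒ p(5) = (1-p)(2) ⇒ p = 2/7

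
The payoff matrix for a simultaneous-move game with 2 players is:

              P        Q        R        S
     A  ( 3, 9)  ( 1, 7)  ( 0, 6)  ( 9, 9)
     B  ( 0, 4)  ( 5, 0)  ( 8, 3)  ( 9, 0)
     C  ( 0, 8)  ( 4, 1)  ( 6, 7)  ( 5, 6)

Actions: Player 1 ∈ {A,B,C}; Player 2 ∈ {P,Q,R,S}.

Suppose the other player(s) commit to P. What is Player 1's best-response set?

argmax u_1 = {A}

u_1(A vs P) = 3
u_1(B vs P) = 0
u_1(C vs P) = 0
max payoff 3 at {A}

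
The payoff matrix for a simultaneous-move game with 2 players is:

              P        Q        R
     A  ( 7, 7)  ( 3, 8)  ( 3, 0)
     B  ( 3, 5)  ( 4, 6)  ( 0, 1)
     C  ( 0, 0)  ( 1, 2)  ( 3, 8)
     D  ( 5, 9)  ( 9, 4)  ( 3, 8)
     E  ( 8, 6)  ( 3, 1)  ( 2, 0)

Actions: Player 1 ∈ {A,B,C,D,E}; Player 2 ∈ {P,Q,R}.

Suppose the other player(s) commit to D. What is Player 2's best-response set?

argmax u_2 = {P}

u_2(P vs D) = 9
u_2(Q vs D) = 4
u_2(R vs D) = 8
max payoff 9 at {P}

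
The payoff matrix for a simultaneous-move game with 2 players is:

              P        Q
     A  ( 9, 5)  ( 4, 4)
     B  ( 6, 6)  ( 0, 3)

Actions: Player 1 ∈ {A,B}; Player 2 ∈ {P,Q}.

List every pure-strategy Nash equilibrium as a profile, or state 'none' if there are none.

PSNE = {(A,P)}

(A,P): NE
(A,Q): not NE [P2→P gives 5>4]
(B,P): not NE [P1→A gives 9>6]
(B,Q): not NE [P1→A gives 4>0; P2→P gives 6>3]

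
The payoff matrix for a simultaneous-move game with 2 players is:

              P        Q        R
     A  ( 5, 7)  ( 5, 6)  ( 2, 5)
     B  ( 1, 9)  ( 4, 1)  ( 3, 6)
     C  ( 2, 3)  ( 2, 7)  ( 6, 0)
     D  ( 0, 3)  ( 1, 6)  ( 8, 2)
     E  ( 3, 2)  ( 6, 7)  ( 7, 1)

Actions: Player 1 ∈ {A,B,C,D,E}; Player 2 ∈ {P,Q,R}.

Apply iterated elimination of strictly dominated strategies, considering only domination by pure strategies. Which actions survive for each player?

IESDS → P1:{A,E} P2:{P,Q}

P1 drop B (E beats it: P:3>1 Q:6>4 R:7>3)
P1 drop C (E beats it: P:3>2 Q:6>2 R:7>6)
P2 drop R (P beats it: A:7>5 D:3>2 E:2>1)
P1 drop D (A beats it: P:5>0 Q:5>1)
P1→{A,E} P2→{P,Q}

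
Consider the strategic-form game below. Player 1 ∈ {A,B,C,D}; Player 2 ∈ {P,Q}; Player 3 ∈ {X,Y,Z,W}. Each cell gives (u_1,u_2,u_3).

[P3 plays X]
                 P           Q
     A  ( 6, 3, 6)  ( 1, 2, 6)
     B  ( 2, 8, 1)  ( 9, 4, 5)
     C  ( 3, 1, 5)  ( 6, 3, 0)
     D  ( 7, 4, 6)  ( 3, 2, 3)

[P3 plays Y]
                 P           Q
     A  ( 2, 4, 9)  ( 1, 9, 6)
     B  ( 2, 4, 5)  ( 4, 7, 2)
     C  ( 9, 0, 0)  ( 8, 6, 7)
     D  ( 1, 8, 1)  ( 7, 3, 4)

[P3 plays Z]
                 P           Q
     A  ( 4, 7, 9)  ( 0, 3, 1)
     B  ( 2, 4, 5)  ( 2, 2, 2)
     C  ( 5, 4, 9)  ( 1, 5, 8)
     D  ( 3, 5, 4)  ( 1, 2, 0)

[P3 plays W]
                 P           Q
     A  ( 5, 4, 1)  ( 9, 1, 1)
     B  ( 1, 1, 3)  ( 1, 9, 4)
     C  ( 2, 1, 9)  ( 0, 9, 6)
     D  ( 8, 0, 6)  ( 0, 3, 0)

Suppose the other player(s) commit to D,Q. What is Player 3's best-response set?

P3 best: {Y}

u_3(X vs D,Q) = 3
u_3(Y vs D,Q) = 4
u_3(Z vs D,Q) = 0
u_3(W vs D,Q) = 0
max payoff 4 at {Y}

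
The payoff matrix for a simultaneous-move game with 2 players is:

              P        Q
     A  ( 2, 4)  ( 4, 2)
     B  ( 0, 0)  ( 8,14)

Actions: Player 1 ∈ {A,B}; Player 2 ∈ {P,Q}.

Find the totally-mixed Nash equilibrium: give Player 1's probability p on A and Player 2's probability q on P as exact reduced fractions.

(p,q) = (7/8, 2/3)

P1 indiff ⇒ q·2+(1-q)·4 = q·0+(1-q)·8 ⇒ q(2) = (1-q)(4) ⇒ q = 2/3
P2 indiff ⇒ p·4+(1-p)·0 = p·2+(1-p)·14 ⇒ p(2) = (1-p)(14) ⇒ p = 7/8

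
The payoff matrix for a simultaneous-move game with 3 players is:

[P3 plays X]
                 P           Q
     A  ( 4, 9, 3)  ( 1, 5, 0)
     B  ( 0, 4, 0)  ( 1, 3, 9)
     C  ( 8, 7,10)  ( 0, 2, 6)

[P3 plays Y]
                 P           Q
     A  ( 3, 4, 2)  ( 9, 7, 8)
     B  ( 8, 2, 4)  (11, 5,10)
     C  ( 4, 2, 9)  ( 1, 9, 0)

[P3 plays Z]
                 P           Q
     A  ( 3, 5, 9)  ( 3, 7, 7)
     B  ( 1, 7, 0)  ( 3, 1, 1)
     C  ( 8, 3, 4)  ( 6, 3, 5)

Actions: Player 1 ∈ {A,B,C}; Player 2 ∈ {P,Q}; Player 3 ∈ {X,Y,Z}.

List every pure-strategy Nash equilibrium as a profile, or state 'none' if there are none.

(A,P,X): not NE [P1→C gives 8>4; P3→Z gives 9>3]
(A,P,Y): not NE [P1→B gives 8>3; P2→Q gives 7>4; P3→Z gives 9>2]
(A,P,Z): not NE [P1→C gives 8>3; P2→Q gives 7>5]
(A,Q,X): not NE [P2→P gives 9>5; P3→Y gives 8>0]
(A,Q,Y): not NE [P1→B gives 11>9]
(A,Q,Z): not NE [P1→C gives 6>3; P3→Y gives 8>7]
(B,P,X): not NE [P1→C gives 8>0; P3→Y gives 4>0]
(B,P,Y): not NE [P2→Q gives 5>2]
(B,P,Z): not NE [P1→C gives 8>1; P3→Y gives 4>0]
(B,Q,X): not NE [P2→P gives 4>3; P3→Y gives 10>9]
(B,Q,Y): NE
(B,Q,Z): not NE [P1→C gives 6>3; P2→P gives 7>1; P3→Y gives 10>1]
(C,P,X): NE
(C,P,Y): not NE [P1→B gives 8>4; P2→Q gives 9>2; P3→X gives 10>9]
(C,P,Z): not NE [P3→X gives 10>4]
(C,Q,X): not NE [P1→B gives 1>0; P2→P gives 7>2]
(C,Q,Y): not NE [P1→B gives 11>1; P3→X gives 6>0]
(C,Q,Z): not NE [P3→X gives 6>5]

PSNE = {(B,Q,Y), (C,P,X)}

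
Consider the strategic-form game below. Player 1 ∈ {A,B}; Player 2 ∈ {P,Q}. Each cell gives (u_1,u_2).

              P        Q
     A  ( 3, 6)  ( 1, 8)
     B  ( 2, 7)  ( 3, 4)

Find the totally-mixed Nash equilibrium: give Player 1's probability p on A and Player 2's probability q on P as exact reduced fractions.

P1 indiff ⇒ q·3+(1-q)·1 = q·2+(1-q)·3 ⇒ q(1) = (1-q)(2) ⇒ q = 2/3
P2 indiff ⇒ p·6+(1-p)·7 = p·8+(1-p)·4 ⇒ p(-2) = (1-p)(-3) ⇒ p = 3/5

p=3/5, q=2/3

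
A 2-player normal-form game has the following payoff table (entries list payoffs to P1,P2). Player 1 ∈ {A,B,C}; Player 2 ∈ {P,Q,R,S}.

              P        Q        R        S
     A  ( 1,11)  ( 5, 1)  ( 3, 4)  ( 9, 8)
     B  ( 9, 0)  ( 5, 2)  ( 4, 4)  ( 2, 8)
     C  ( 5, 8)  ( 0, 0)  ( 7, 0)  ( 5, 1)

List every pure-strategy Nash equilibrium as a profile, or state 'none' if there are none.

(A,P): not NE [P1→B gives 9>1]
(A,Q): not NE [P2→P gives 11>1]
(A,R): not NE [P1→C gives 7>3; P2→P gives 11>4]
(A,S): not NE [P2→P gives 11>8]
(B,P): not NE [P2→S gives 8>0]
(B,Q): not NE [P2→S gives 8>2]
(B,R): not NE [P1→C gives 7>4; P2→S gives 8>4]
(B,S): not NE [P1→A gives 9>2]
(C,P): not NE [P1→B gives 9>5]
(C,Q): not NE [P1→B gives 5>0; P2→P gives 8>0]
(C,R): not NE [P2→P gives 8>0]
(C,S): not NE [P1→A gives 9>5; P2→P gives 8>1]

No pure NE.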